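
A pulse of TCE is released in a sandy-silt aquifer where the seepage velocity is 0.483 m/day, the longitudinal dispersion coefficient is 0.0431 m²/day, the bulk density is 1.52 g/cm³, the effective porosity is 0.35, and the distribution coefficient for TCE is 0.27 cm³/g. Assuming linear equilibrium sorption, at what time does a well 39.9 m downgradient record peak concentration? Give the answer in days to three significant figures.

179 days

Retardation factor R = 1 + ρ_b·K_d/n = 1 + 1.52 × 0.27/0.35 = 2.173.
Sorption retards both mechanisms: v_R = v/R = 0.2223 m/day, D_R = D/R = 0.01983 m²/day.
Peak time from v_R²t² + 2D_R t − x² = 0: t = (√(D_R² + v_R²x²) − D_R)/v_R².
√(D_R² + v_R²x²) = √(0.01983² + 0.2223² × 39.9²) = 8.870; v_R² = 0.04942.
t = (8.870 − 0.01983)/0.04942 = 179 days.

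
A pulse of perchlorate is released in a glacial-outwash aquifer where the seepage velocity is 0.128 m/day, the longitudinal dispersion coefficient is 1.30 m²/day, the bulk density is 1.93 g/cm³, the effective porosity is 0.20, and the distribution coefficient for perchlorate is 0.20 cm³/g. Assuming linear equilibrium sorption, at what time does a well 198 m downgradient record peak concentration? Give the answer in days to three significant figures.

4310 days

Retardation factor R = 1 + ρ_b·K_d/n = 1 + 1.93 × 0.20/0.20 = 2.930.
Sorption retards both mechanisms: v_R = v/R = 0.04369 m/day, D_R = D/R = 0.4437 m²/day.
Peak time from v_R²t² + 2D_R t − x² = 0: t = (√(D_R² + v_R²x²) − D_R)/v_R².
√(D_R² + v_R²x²) = √(0.4437² + 0.04369² × 198²) = 8.662; v_R² = 0.001909.
t = (8.662 − 0.4437)/0.001909 = 4310 days.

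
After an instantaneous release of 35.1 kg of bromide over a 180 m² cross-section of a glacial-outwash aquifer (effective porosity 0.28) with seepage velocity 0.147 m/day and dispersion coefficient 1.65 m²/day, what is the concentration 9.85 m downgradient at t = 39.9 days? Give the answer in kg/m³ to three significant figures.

0.0228 kg/m³

For an instantaneous plane source, C(x,t) = M/(n_e·A·√(4πDt)) · exp(−(x−vt)²/(4Dt)), with n_e·A the pore (flow) area.
Plume center vt = 0.147 × 39.9 = 5.8653 m, so the well at 9.85 m is 3.9847 m downgradient of the peak.
√(4πDt) = 28.76 m, giving peak height M/(n_e·A·√(4πDt)) = 35.1/(0.28 × 180 × 28.76) = 0.02422 kg/m³.
(x−vt)²/(4Dt) = (3.9847)²/(4 × 1.65 × 39.9) = 0.06029; exp(−0.06029) = 0.9415.
C = 0.02422 × 0.9415 = 0.0228 kg/m³.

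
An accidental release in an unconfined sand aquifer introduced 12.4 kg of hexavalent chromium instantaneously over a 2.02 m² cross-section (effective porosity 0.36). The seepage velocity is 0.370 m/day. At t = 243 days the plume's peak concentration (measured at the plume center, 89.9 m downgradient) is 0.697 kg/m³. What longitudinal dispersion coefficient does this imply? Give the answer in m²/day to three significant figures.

At the plume center C_max = M/(n_e·A·√(4πDt)), so D = M²/(4πt·(n_e·A·C_max)²).
n_e·A·C_max = 0.36 × 2.02 × 0.697 = 0.5069 kg/m.
D = 12.4²/(4π × 243 × 0.5069²) = 0.196 m²/day.

0.196 m²/day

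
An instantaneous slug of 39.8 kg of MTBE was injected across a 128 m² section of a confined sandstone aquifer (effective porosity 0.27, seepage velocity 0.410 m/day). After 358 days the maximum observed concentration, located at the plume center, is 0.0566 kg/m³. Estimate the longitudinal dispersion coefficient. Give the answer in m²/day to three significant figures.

At the plume center C_max = M/(n_e·A·√(4πDt)), so D = M²/(4πt·(n_e·A·C_max)²).
n_e·A·C_max = 0.27 × 128 × 0.0566 = 1.956 kg/m.
D = 39.8²/(4π × 358 × 1.956²) = 0.0920 m²/day.

0.0920 m²/day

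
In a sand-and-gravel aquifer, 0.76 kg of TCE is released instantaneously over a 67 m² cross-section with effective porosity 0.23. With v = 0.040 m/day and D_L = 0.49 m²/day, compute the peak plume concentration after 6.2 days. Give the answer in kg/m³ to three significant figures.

0.00798 kg/m³

The peak of an instantaneous 1D plume sits at x = vt; there the Gaussian factor is 1 and C_max = M/(n_e·A·√(4πDt)), where n_e·A is the pore area the mass is dissolved in.
√(4πDt) = √(4π × 0.49 × 6.2) = 6.179 m, so C_max = 0.76/(0.23 × 67 × 6.179) = 0.00798 kg/m³.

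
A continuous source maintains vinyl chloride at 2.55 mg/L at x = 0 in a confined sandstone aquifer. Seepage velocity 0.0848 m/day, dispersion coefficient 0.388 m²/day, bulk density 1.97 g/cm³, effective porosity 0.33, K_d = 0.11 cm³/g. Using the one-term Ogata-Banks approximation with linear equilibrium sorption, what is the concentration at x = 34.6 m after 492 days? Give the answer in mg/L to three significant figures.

Retardation factor R = 1 + ρ_b·K_d/n = 1 + 1.97 × 0.11/0.33 = 1.657.
Sorption retards both mechanisms: v_R = v/R = 0.05118 m/day, D_R = D/R = 0.2342 m²/day.
v_R·t = 0.05118 × 492 = 25.18056 m; 2√(D_R t) = 21.47 m; argument = (34.6 − 25.18056)/21.47 = 0.4387.
C = C₀ × ½·erfc(0.4387) = 2.55 × 0.2675 = 0.682 mg/L.

0.682 mg/L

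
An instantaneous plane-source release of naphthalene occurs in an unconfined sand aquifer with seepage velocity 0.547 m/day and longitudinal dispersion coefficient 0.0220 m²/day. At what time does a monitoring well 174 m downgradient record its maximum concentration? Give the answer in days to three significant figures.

318 days

For the 1D instantaneous-source solution, setting ∂C/∂t = 0 at fixed x gives v²t² + 2Dt − x² = 0, so t = (√(D² + v²x²) − D)/v².
√(D² + v²x²) = √(0.0220² + 0.547² × 174²) = 95.18; v² = 0.299209.
t = (95.18 − 0.0220)/0.299209 = 318 days (vs. the pure-advection estimate x/v = 318 d).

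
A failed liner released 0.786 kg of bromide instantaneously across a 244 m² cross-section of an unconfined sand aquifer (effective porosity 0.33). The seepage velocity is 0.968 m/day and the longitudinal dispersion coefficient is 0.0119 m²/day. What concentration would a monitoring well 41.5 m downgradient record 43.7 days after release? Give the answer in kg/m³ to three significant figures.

0.00280 kg/m³

For an instantaneous plane source, C(x,t) = M/(n_e·A·√(4πDt)) · exp(−(x−vt)²/(4Dt)), with n_e·A the pore (flow) area.
Plume center vt = 0.968 × 43.7 = 42.3016 m, so the well at 41.5 m is 0.8016 m upgradient of the peak.
√(4πDt) = 2.556 m, giving peak height M/(n_e·A·√(4πDt)) = 0.786/(0.33 × 244 × 2.556) = 0.003819 kg/m³.
(x−vt)²/(4Dt) = (-0.8016)²/(4 × 0.0119 × 43.7) = 0.3089; exp(−0.3089) = 0.7343.
C = 0.003819 × 0.7343 = 0.00280 kg/m³.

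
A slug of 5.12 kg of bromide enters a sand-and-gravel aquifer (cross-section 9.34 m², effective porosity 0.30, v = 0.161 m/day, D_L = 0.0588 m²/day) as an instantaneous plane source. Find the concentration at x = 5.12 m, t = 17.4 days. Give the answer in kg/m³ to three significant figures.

For an instantaneous plane source, C(x,t) = M/(n_e·A·√(4πDt)) · exp(−(x−vt)²/(4Dt)), with n_e·A the pore (flow) area.
Plume center vt = 0.161 × 17.4 = 2.8014 m, so the well at 5.12 m is 2.3186 m downgradient of the peak.
√(4πDt) = 3.586 m, giving peak height M/(n_e·A·√(4πDt)) = 5.12/(0.30 × 9.34 × 3.586) = 0.5096 kg/m³.
(x−vt)²/(4Dt) = (2.3186)²/(4 × 0.0588 × 17.4) = 1.314; exp(−1.314) = 0.2687.
C = 0.5096 × 0.2687 = 0.137 kg/m³.

0.137 kg/m³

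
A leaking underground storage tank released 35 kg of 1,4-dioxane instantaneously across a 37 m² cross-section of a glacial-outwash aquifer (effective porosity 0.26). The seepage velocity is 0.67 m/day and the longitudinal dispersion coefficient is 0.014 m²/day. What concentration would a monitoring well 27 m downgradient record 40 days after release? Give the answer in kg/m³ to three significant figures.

1.35 kg/m³

For an instantaneous plane source, C(x,t) = M/(n_e·A·√(4πDt)) · exp(−(x−vt)²/(4Dt)), with n_e·A the pore (flow) area.
Plume center vt = 0.67 × 40 = 26.8 m, so the well at 27 m is 0.2 m downgradient of the peak.
√(4πDt) = 2.653 m, giving peak height M/(n_e·A·√(4πDt)) = 35/(0.26 × 37 × 2.653) = 1.371 kg/m³.
(x−vt)²/(4Dt) = (0.2)²/(4 × 0.014 × 40) = 0.01786; exp(−0.01786) = 0.9823.
C = 1.371 × 0.9823 = 1.35 kg/m³.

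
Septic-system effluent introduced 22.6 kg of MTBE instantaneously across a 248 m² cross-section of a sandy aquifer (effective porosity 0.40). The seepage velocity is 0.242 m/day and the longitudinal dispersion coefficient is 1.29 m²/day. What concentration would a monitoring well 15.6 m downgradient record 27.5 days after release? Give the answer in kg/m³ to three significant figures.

For an instantaneous plane source, C(x,t) = M/(n_e·A·√(4πDt)) · exp(−(x−vt)²/(4Dt)), with n_e·A the pore (flow) area.
Plume center vt = 0.242 × 27.5 = 6.655 m, so the well at 15.6 m is 8.945 m downgradient of the peak.
√(4πDt) = 21.11 m, giving peak height M/(n_e·A·√(4πDt)) = 22.6/(0.40 × 248 × 21.11) = 0.01079 kg/m³.
(x−vt)²/(4Dt) = (8.945)²/(4 × 1.29 × 27.5) = 0.5639; exp(−0.5639) = 0.5690.
C = 0.01079 × 0.5690 = 0.00614 kg/m³.

0.00614 kg/m³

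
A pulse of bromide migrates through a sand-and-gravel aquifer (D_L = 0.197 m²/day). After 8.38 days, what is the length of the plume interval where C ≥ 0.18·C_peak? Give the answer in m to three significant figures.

The plume is Gaussian with σ = √(2Dt) = √(2 × 0.197 × 8.38) = 1.817 m.
C/C_peak = exp(−Δx²/(2σ²)) = 0.18 ⇒ Δx = σ·√(−2 ln 0.18) = 1.817 × 1.852 = 3.365 m.
Width = 2Δx = 6.73 m.

6.73 m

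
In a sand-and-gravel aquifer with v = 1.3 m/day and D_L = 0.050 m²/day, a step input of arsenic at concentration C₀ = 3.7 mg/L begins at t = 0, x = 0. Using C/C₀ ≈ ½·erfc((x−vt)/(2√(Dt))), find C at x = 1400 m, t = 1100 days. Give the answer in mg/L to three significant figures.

3.69 mg/L

For a continuous step input, C/C₀ ≈ ½·erfc((x−vt)/(2√(Dt))).
vt = 1.3 × 1100 = 1430 m and 2√(Dt) = 2√(0.050 × 1100) = 14.83 m.
Argument (x−vt)/(2√(Dt)) = (1400 − 1430)/14.83 = -2.023; ½·erfc(-2.023) = 0.9979.
C = 3.7 × 0.9979 = 3.69 mg/L.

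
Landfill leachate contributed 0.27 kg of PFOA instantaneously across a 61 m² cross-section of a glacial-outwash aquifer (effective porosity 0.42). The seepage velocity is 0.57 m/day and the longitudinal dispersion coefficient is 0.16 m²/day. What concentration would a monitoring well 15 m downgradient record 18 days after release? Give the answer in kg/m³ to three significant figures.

For an instantaneous plane source, C(x,t) = M/(n_e·A·√(4πDt)) · exp(−(x−vt)²/(4Dt)), with n_e·A the pore (flow) area.
Plume center vt = 0.57 × 18 = 10.26 m, so the well at 15 m is 4.74 m downgradient of the peak.
√(4πDt) = 6.016 m, giving peak height M/(n_e·A·√(4πDt)) = 0.27/(0.42 × 61 × 6.016) = 0.001752 kg/m³.
(x−vt)²/(4Dt) = (4.74)²/(4 × 0.16 × 18) = 1.950; exp(−1.950) = 0.1423.
C = 0.001752 × 0.1423 = 0.000249 kg/m³.

0.000249 kg/m³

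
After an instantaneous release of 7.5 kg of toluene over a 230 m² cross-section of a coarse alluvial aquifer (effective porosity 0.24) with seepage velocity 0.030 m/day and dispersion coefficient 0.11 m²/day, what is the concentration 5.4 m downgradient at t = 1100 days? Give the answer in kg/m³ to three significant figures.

0.000722 kg/m³

For an instantaneous plane source, C(x,t) = M/(n_e·A·√(4πDt)) · exp(−(x−vt)²/(4Dt)), with n_e·A the pore (flow) area.
Plume center vt = 0.030 × 1100 = 33 m, so the well at 5.4 m is 27.6 m upgradient of the peak.
√(4πDt) = 38.99 m, giving peak height M/(n_e·A·√(4πDt)) = 7.5/(0.24 × 230 × 38.99) = 0.003485 kg/m³.
(x−vt)²/(4Dt) = (-27.6)²/(4 × 0.11 × 1100) = 1.574; exp(−1.574) = 0.2072.
C = 0.003485 × 0.2072 = 0.000722 kg/m³.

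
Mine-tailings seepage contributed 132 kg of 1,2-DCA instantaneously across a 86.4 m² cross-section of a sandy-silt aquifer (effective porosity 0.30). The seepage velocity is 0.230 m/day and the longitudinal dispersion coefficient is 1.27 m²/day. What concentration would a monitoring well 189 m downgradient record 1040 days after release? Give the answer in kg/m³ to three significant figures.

0.0245 kg/m³

For an instantaneous plane source, C(x,t) = M/(n_e·A·√(4πDt)) · exp(−(x−vt)²/(4Dt)), with n_e·A the pore (flow) area.
Plume center vt = 0.230 × 1040 = 239.2 m, so the well at 189 m is 50.2 m upgradient of the peak.
√(4πDt) = 128.8 m, giving peak height M/(n_e·A·√(4πDt)) = 132/(0.30 × 86.4 × 128.8) = 0.03954 kg/m³.
(x−vt)²/(4Dt) = (-50.2)²/(4 × 1.27 × 1040) = 0.4770; exp(−0.4770) = 0.6206.
C = 0.03954 × 0.6206 = 0.0245 kg/m³.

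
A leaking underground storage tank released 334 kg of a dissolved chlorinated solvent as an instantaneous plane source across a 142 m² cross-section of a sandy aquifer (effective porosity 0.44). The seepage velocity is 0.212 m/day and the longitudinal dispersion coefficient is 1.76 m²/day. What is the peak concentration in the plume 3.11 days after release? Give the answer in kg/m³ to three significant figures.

0.645 kg/m³

The peak of an instantaneous 1D plume sits at x = vt; there the Gaussian factor is 1 and C_max = M/(n_e·A·√(4πDt)), where n_e·A is the pore area the mass is dissolved in.
√(4πDt) = √(4π × 1.76 × 3.11) = 8.294 m, so C_max = 334/(0.44 × 142 × 8.294) = 0.645 kg/m³.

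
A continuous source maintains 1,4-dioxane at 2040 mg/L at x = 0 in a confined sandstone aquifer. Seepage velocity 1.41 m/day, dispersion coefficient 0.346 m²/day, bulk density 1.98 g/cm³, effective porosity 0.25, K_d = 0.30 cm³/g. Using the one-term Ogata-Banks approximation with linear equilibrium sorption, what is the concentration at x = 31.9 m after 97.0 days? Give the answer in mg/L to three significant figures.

Retardation factor R = 1 + ρ_b·K_d/n = 1 + 1.98 × 0.30/0.25 = 3.376.
Sorption retards both mechanisms: v_R = v/R = 0.4177 m/day, D_R = D/R = 0.1025 m²/day.
v_R·t = 0.4177 × 97.0 = 40.5169 m; 2√(D_R t) = 6.306 m; argument = (31.9 − 40.5169)/6.306 = -1.366.
C = C₀ × ½·erfc(-1.366) = 2040 × 0.9733 = 1990 mg/L.

1990 mg/L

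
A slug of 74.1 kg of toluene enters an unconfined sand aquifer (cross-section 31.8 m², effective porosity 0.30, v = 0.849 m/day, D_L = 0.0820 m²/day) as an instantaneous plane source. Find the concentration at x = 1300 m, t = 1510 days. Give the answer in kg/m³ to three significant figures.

For an instantaneous plane source, C(x,t) = M/(n_e·A·√(4πDt)) · exp(−(x−vt)²/(4Dt)), with n_e·A the pore (flow) area.
Plume center vt = 0.849 × 1510 = 1281.99 m, so the well at 1300 m is 18.01 m downgradient of the peak.
√(4πDt) = 39.45 m, giving peak height M/(n_e·A·√(4πDt)) = 74.1/(0.30 × 31.8 × 39.45) = 0.1969 kg/m³.
(x−vt)²/(4Dt) = (18.01)²/(4 × 0.0820 × 1510) = 0.6549; exp(−0.6549) = 0.5195.
C = 0.1969 × 0.5195 = 0.102 kg/m³.

0.102 kg/m³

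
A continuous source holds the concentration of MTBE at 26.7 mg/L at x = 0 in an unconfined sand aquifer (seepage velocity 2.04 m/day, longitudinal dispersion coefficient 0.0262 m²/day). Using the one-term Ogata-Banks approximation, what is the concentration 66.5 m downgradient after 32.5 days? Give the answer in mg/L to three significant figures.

For a continuous step input, C/C₀ ≈ ½·erfc((x−vt)/(2√(Dt))).
vt = 2.04 × 32.5 = 66.3 m and 2√(Dt) = 2√(0.0262 × 32.5) = 1.846 m.
Argument (x−vt)/(2√(Dt)) = (66.5 − 66.3)/1.846 = 0.1083; ½·erfc(0.1083) = 0.4391.
C = 26.7 × 0.4391 = 11.7 mg/L.

11.7 mg/L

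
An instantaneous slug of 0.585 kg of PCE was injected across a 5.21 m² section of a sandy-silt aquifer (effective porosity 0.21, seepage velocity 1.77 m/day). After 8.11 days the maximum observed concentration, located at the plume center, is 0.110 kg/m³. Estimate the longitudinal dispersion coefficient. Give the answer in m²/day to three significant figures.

At the plume center C_max = M/(n_e·A·√(4πDt)), so D = M²/(4πt·(n_e·A·C_max)²).
n_e·A·C_max = 0.21 × 5.21 × 0.110 = 0.1204 kg/m.
D = 0.585²/(4π × 8.11 × 0.1204²) = 0.232 m²/day.

0.232 m²/day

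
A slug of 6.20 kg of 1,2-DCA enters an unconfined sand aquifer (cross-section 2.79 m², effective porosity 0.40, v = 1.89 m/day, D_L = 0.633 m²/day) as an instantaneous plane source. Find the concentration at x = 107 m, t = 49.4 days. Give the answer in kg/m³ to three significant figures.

0.0634 kg/m³

For an instantaneous plane source, C(x,t) = M/(n_e·A·√(4πDt)) · exp(−(x−vt)²/(4Dt)), with n_e·A the pore (flow) area.
Plume center vt = 1.89 × 49.4 = 93.366 m, so the well at 107 m is 13.634 m downgradient of the peak.
√(4πDt) = 19.82 m, giving peak height M/(n_e·A·√(4πDt)) = 6.20/(0.40 × 2.79 × 19.82) = 0.2803 kg/m³.
(x−vt)²/(4Dt) = (13.634)²/(4 × 0.633 × 49.4) = 1.486; exp(−1.486) = 0.2263.
C = 0.2803 × 0.2263 = 0.0634 kg/m³.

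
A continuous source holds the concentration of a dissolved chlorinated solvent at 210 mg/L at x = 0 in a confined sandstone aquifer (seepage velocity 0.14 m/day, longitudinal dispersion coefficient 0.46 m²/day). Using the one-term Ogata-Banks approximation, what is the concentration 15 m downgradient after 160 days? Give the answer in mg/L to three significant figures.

For a continuous step input, C/C₀ ≈ ½·erfc((x−vt)/(2√(Dt))).
vt = 0.14 × 160 = 22.4 m and 2√(Dt) = 2√(0.46 × 160) = 17.16 m.
Argument (x−vt)/(2√(Dt)) = (15 − 22.4)/17.16 = -0.4312; ½·erfc(-0.4312) = 0.7290.
C = 210 × 0.7290 = 153 mg/L.

153 mg/L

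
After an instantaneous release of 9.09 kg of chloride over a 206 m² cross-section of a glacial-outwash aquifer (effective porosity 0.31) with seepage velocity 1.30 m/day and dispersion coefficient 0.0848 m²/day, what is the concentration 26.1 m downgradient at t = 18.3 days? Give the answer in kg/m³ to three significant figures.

0.0136 kg/m³

For an instantaneous plane source, C(x,t) = M/(n_e·A·√(4πDt)) · exp(−(x−vt)²/(4Dt)), with n_e·A the pore (flow) area.
Plume center vt = 1.30 × 18.3 = 23.79 m, so the well at 26.1 m is 2.31 m downgradient of the peak.
√(4πDt) = 4.416 m, giving peak height M/(n_e·A·√(4πDt)) = 9.09/(0.31 × 206 × 4.416) = 0.03223 kg/m³.
(x−vt)²/(4Dt) = (2.31)²/(4 × 0.0848 × 18.3) = 0.8596; exp(−0.8596) = 0.4233.
C = 0.03223 × 0.4233 = 0.0136 kg/m³.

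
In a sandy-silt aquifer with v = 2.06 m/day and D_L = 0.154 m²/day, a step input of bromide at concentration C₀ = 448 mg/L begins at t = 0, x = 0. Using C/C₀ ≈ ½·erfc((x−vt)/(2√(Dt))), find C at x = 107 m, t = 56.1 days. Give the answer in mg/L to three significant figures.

439 mg/L

For a continuous step input, C/C₀ ≈ ½·erfc((x−vt)/(2√(Dt))).
vt = 2.06 × 56.1 = 115.566 m and 2√(Dt) = 2√(0.154 × 56.1) = 5.879 m.
Argument (x−vt)/(2√(Dt)) = (107 − 115.566)/5.879 = -1.457; ½·erfc(-1.457) = 0.9803.
C = 448 × 0.9803 = 439 mg/L.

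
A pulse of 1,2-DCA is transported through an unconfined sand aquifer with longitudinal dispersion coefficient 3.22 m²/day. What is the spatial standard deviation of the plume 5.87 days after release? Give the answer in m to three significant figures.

6.15 m

Dispersive spreading gives a Gaussian with σ² = 2Dt; advection only shifts the center.
σ = √(2 × 3.22 × 5.87) = 6.15 m.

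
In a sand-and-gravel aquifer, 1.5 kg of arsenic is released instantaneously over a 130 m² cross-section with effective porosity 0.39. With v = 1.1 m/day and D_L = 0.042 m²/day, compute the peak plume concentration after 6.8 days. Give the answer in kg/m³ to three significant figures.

The peak of an instantaneous 1D plume sits at x = vt; there the Gaussian factor is 1 and C_max = M/(n_e·A·√(4πDt)), where n_e·A is the pore area the mass is dissolved in.
√(4πDt) = √(4π × 0.042 × 6.8) = 1.894 m, so C_max = 1.5/(0.39 × 130 × 1.894) = 0.0156 kg/m³.

0.0156 kg/m³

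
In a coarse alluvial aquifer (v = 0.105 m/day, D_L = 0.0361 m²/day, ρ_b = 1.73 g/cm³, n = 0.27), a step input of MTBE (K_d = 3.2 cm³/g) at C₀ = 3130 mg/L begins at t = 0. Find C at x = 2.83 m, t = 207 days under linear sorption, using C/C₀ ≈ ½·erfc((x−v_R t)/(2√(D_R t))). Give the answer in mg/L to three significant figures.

Retardation factor R = 1 + ρ_b·K_d/n = 1 + 1.73 × 3.2/0.27 = 21.50.
Sorption retards both mechanisms: v_R = v/R = 0.004884 m/day, D_R = D/R = 0.001679 m²/day.
v_R·t = 0.004884 × 207 = 1.010988 m; 2√(D_R t) = 1.179 m; argument = (2.83 − 1.010988)/1.179 = 1.543.
C = C₀ × ½·erfc(1.543) = 3130 × 0.01455 = 45.5 mg/L.

45.5 mg/L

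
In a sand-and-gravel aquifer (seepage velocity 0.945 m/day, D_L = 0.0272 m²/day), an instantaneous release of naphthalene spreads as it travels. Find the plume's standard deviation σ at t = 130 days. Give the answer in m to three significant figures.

Dispersive spreading gives a Gaussian with σ² = 2Dt; advection only shifts the center.
σ = √(2 × 0.0272 × 130) = 2.66 m.

2.66 m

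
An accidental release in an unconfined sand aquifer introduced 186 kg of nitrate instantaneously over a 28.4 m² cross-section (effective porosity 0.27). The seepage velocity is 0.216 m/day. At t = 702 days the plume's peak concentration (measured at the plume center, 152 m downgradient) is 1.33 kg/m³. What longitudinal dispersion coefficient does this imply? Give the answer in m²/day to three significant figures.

0.0377 m²/day

At the plume center C_max = M/(n_e·A·√(4πDt)), so D = M²/(4πt·(n_e·A·C_max)²).
n_e·A·C_max = 0.27 × 28.4 × 1.33 = 10.20 kg/m.
D = 186²/(4π × 702 × 10.20²) = 0.0377 m²/day.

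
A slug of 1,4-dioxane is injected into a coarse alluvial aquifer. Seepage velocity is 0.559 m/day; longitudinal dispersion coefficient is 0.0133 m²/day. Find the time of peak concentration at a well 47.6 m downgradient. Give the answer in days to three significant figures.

For the 1D instantaneous-source solution, setting ∂C/∂t = 0 at fixed x gives v²t² + 2Dt − x² = 0, so t = (√(D² + v²x²) − D)/v².
√(D² + v²x²) = √(0.0133² + 0.559² × 47.6²) = 26.61; v² = 0.312481.
t = (26.61 − 0.0133)/0.312481 = 85.1 days (vs. the pure-advection estimate x/v = 85.2 d).

85.1 days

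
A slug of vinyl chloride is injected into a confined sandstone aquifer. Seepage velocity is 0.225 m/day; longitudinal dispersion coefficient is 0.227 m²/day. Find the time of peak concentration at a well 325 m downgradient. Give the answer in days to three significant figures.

1440 days

For the 1D instantaneous-source solution, setting ∂C/∂t = 0 at fixed x gives v²t² + 2Dt − x² = 0, so t = (√(D² + v²x²) − D)/v².
√(D² + v²x²) = √(0.227² + 0.225² × 325²) = 73.13; v² = 0.050625.
t = (73.13 − 0.227)/0.050625 = 1440 days (vs. the pure-advection estimate x/v = 1440 d).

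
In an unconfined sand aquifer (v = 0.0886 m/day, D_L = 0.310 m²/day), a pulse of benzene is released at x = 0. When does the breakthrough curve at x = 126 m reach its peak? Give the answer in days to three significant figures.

1380 days

For the 1D instantaneous-source solution, setting ∂C/∂t = 0 at fixed x gives v²t² + 2Dt − x² = 0, so t = (√(D² + v²x²) − D)/v².
√(D² + v²x²) = √(0.310² + 0.0886² × 126²) = 11.17; v² = 0.00784996.
t = (11.17 − 0.310)/0.00784996 = 1380 days (vs. the pure-advection estimate x/v = 1420 d).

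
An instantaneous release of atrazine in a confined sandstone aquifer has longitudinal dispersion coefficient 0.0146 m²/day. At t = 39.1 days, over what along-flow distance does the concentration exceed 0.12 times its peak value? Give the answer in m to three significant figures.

4.40 m

The plume is Gaussian with σ = √(2Dt) = √(2 × 0.0146 × 39.1) = 1.069 m.
C/C_peak = exp(−Δx²/(2σ²)) = 0.12 ⇒ Δx = σ·√(−2 ln 0.12) = 1.069 × 2.059 = 2.201 m.
Width = 2Δx = 4.40 m.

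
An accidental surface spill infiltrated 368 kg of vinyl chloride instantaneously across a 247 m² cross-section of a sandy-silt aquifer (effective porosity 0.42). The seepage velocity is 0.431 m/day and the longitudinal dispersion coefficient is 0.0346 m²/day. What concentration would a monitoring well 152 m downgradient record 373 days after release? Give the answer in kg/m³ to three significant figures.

0.0629 kg/m³

For an instantaneous plane source, C(x,t) = M/(n_e·A·√(4πDt)) · exp(−(x−vt)²/(4Dt)), with n_e·A the pore (flow) area.
Plume center vt = 0.431 × 373 = 160.763 m, so the well at 152 m is 8.763 m upgradient of the peak.
√(4πDt) = 12.73 m, giving peak height M/(n_e·A·√(4πDt)) = 368/(0.42 × 247 × 12.73) = 0.2787 kg/m³.
(x−vt)²/(4Dt) = (-8.763)²/(4 × 0.0346 × 373) = 1.488; exp(−1.488) = 0.2258.
C = 0.2787 × 0.2258 = 0.0629 kg/m³.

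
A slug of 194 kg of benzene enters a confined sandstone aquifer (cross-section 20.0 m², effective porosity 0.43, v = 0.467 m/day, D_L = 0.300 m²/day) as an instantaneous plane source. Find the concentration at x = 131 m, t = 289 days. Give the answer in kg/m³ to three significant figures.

For an instantaneous plane source, C(x,t) = M/(n_e·A·√(4πDt)) · exp(−(x−vt)²/(4Dt)), with n_e·A the pore (flow) area.
Plume center vt = 0.467 × 289 = 134.963 m, so the well at 131 m is 3.963 m upgradient of the peak.
√(4πDt) = 33.01 m, giving peak height M/(n_e·A·√(4πDt)) = 194/(0.43 × 20.0 × 33.01) = 0.6834 kg/m³.
(x−vt)²/(4Dt) = (-3.963)²/(4 × 0.300 × 289) = 0.04529; exp(−0.04529) = 0.9557.
C = 0.6834 × 0.9557 = 0.653 kg/m³.

0.653 kg/m³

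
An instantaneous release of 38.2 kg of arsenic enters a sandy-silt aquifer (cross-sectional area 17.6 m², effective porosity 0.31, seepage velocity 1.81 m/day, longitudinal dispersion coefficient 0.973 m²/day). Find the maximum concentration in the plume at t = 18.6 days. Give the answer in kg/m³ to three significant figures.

0.464 kg/m³

The peak of an instantaneous 1D plume sits at x = vt; there the Gaussian factor is 1 and C_max = M/(n_e·A·√(4πDt)), where n_e·A is the pore area the mass is dissolved in.
√(4πDt) = √(4π × 0.973 × 18.6) = 15.08 m, so C_max = 38.2/(0.31 × 17.6 × 15.08) = 0.464 kg/m³.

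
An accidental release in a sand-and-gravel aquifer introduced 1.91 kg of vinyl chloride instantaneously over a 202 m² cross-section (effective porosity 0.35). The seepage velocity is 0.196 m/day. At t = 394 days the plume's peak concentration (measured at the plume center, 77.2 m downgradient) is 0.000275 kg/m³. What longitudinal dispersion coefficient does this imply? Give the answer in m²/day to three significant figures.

At the plume center C_max = M/(n_e·A·√(4πDt)), so D = M²/(4πt·(n_e·A·C_max)²).
n_e·A·C_max = 0.35 × 202 × 0.000275 = 0.01944 kg/m.
D = 1.91²/(4π × 394 × 0.01944²) = 1.95 m²/day.

1.95 m²/day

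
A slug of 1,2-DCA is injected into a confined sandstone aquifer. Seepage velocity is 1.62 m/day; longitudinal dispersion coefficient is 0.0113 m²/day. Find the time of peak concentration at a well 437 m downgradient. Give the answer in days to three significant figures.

270 days

For the 1D instantaneous-source solution, setting ∂C/∂t = 0 at fixed x gives v²t² + 2Dt − x² = 0, so t = (√(D² + v²x²) − D)/v².
√(D² + v²x²) = √(0.0113² + 1.62² × 437²) = 707.9; v² = 2.6244.
t = (707.9 − 0.0113)/2.6244 = 270 days (vs. the pure-advection estimate x/v = 270 d).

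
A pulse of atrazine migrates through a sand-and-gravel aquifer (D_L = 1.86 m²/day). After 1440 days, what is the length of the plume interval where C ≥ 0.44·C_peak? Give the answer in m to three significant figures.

The plume is Gaussian with σ = √(2Dt) = √(2 × 1.86 × 1440) = 73.19 m.
C/C_peak = exp(−Δx²/(2σ²)) = 0.44 ⇒ Δx = σ·√(−2 ln 0.44) = 73.19 × 1.281 = 93.76 m.
Width = 2Δx = 188 m.

188 m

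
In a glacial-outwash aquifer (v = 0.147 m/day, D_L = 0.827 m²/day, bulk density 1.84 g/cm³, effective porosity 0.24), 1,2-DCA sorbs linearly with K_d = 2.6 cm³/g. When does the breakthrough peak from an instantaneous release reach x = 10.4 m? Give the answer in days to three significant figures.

Retardation factor R = 1 + ρ_b·K_d/n = 1 + 1.84 × 2.6/0.24 = 20.93.
Sorption retards both mechanisms: v_R = v/R = 0.007023 m/day, D_R = D/R = 0.03951 m²/day.
Peak time from v_R²t² + 2D_R t − x² = 0: t = (√(D_R² + v_R²x²) − D_R)/v_R².
√(D_R² + v_R²x²) = √(0.03951² + 0.007023² × 10.4²) = 0.08304; v_R² = 4.932e-05.
t = (0.08304 − 0.03951)/4.932e-05 = 883 days.

883 days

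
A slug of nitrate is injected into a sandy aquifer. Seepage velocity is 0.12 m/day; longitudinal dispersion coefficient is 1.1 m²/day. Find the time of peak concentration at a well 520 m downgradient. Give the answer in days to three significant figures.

4260 days

For the 1D instantaneous-source solution, setting ∂C/∂t = 0 at fixed x gives v²t² + 2Dt − x² = 0, so t = (√(D² + v²x²) − D)/v².
√(D² + v²x²) = √(1.1² + 0.12² × 520²) = 62.41; v² = 0.0144.
t = (62.41 − 1.1)/0.0144 = 4260 days (vs. the pure-advection estimate x/v = 4330 d).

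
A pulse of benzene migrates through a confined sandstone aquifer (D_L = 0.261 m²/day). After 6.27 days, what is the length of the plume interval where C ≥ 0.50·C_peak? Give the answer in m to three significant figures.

The plume is Gaussian with σ = √(2Dt) = √(2 × 0.261 × 6.27) = 1.809 m.
C/C_peak = exp(−Δx²/(2σ²)) = 0.50 ⇒ Δx = σ·√(−2 ln 0.50) = 1.809 × 1.177 = 2.129 m.
Width = 2Δx = 4.26 m.

4.26 m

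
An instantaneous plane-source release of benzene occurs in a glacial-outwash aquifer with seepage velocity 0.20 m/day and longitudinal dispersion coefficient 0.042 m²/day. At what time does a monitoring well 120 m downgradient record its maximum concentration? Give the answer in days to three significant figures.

599 days

For the 1D instantaneous-source solution, setting ∂C/∂t = 0 at fixed x gives v²t² + 2Dt − x² = 0, so t = (√(D² + v²x²) − D)/v².
√(D² + v²x²) = √(0.042² + 0.20² × 120²) = 24.00; v² = 0.04.
t = (24.00 − 0.042)/0.04 = 599 days (vs. the pure-advection estimate x/v = 600 d).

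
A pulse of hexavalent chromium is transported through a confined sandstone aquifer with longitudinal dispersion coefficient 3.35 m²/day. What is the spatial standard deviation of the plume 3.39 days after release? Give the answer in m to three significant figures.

4.77 m

Dispersive spreading gives a Gaussian with σ² = 2Dt; advection only shifts the center.
σ = √(2 × 3.35 × 3.39) = 4.77 m.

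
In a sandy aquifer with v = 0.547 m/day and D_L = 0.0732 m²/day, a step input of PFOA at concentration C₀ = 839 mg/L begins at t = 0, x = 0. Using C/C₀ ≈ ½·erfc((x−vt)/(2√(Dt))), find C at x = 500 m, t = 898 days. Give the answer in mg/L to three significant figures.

186 mg/L

For a continuous step input, C/C₀ ≈ ½·erfc((x−vt)/(2√(Dt))).
vt = 0.547 × 898 = 491.206 m and 2√(Dt) = 2√(0.0732 × 898) = 16.22 m.
Argument (x−vt)/(2√(Dt)) = (500 − 491.206)/16.22 = 0.5422; ½·erfc(0.5422) = 0.2216.
C = 839 × 0.2216 = 186 mg/L.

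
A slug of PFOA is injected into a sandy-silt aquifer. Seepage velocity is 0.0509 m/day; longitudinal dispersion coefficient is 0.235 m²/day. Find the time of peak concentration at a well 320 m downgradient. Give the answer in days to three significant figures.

6200 days

For the 1D instantaneous-source solution, setting ∂C/∂t = 0 at fixed x gives v²t² + 2Dt − x² = 0, so t = (√(D² + v²x²) − D)/v².
√(D² + v²x²) = √(0.235² + 0.0509² × 320²) = 16.29; v² = 0.00259081.
t = (16.29 − 0.235)/0.00259081 = 6200 days (vs. the pure-advection estimate x/v = 6290 d).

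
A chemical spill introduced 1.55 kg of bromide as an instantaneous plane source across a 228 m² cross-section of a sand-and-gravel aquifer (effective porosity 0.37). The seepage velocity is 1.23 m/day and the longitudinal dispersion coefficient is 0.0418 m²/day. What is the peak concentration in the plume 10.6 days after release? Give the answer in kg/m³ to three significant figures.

The peak of an instantaneous 1D plume sits at x = vt; there the Gaussian factor is 1 and C_max = M/(n_e·A·√(4πDt)), where n_e·A is the pore area the mass is dissolved in.
√(4πDt) = √(4π × 0.0418 × 10.6) = 2.360 m, so C_max = 1.55/(0.37 × 228 × 2.360) = 0.00779 kg/m³.

0.00779 kg/m³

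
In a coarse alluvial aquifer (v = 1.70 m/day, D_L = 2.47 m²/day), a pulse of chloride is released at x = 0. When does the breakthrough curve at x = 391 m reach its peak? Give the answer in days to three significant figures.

229 days

For the 1D instantaneous-source solution, setting ∂C/∂t = 0 at fixed x gives v²t² + 2Dt − x² = 0, so t = (√(D² + v²x²) − D)/v².
√(D² + v²x²) = √(2.47² + 1.70² × 391²) = 664.7; v² = 2.89.
t = (664.7 − 2.47)/2.89 = 229 days (vs. the pure-advection estimate x/v = 230 d).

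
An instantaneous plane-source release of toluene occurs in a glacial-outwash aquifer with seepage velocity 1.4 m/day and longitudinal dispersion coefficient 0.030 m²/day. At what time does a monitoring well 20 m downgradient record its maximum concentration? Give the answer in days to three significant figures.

For the 1D instantaneous-source solution, setting ∂C/∂t = 0 at fixed x gives v²t² + 2Dt − x² = 0, so t = (√(D² + v²x²) − D)/v².
√(D² + v²x²) = √(0.030² + 1.4² × 20²) = 28.00; v² = 1.96.
t = (28.00 − 0.030)/1.96 = 14.3 days (vs. the pure-advection estimate x/v = 14.3 d).

14.3 days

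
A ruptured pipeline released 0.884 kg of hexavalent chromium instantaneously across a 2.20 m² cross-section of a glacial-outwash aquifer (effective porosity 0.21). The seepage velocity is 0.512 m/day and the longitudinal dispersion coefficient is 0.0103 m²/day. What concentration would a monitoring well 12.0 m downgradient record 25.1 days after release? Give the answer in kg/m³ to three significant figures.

0.527 kg/m³

For an instantaneous plane source, C(x,t) = M/(n_e·A·√(4πDt)) · exp(−(x−vt)²/(4Dt)), with n_e·A the pore (flow) area.
Plume center vt = 0.512 × 25.1 = 12.8512 m, so the well at 12.0 m is 0.8512 m upgradient of the peak.
√(4πDt) = 1.802 m, giving peak height M/(n_e·A·√(4πDt)) = 0.884/(0.21 × 2.20 × 1.802) = 1.062 kg/m³.
(x−vt)²/(4Dt) = (-0.8512)²/(4 × 0.0103 × 25.1) = 0.7006; exp(−0.7006) = 0.4963.
C = 1.062 × 0.4963 = 0.527 kg/m³.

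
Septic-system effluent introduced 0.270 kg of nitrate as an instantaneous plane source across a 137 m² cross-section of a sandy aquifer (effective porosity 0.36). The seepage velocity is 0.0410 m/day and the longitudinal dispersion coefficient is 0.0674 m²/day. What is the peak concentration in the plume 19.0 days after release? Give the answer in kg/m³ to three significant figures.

0.00136 kg/m³

The peak of an instantaneous 1D plume sits at x = vt; there the Gaussian factor is 1 and C_max = M/(n_e·A·√(4πDt)), where n_e·A is the pore area the mass is dissolved in.
√(4πDt) = √(4π × 0.0674 × 19.0) = 4.012 m, so C_max = 0.270/(0.36 × 137 × 4.012) = 0.00136 kg/m³.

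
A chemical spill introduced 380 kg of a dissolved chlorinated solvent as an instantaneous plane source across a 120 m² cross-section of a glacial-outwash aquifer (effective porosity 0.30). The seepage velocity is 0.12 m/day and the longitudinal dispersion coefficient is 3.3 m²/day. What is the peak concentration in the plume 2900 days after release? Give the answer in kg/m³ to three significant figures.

The peak of an instantaneous 1D plume sits at x = vt; there the Gaussian factor is 1 and C_max = M/(n_e·A·√(4πDt)), where n_e·A is the pore area the mass is dissolved in.
√(4πDt) = √(4π × 3.3 × 2900) = 346.8 m, so C_max = 380/(0.30 × 120 × 346.8) = 0.0304 kg/m³.

0.0304 kg/m³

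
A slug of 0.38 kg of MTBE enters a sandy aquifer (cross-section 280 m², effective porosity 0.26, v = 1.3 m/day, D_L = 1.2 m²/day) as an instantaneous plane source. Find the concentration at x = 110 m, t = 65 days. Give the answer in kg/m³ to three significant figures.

For an instantaneous plane source, C(x,t) = M/(n_e·A·√(4πDt)) · exp(−(x−vt)²/(4Dt)), with n_e·A the pore (flow) area.
Plume center vt = 1.3 × 65 = 84.5 m, so the well at 110 m is 25.5 m downgradient of the peak.
√(4πDt) = 31.31 m, giving peak height M/(n_e·A·√(4πDt)) = 0.38/(0.26 × 280 × 31.31) = 0.0001667 kg/m³.
(x−vt)²/(4Dt) = (25.5)²/(4 × 1.2 × 65) = 2.084; exp(−2.084) = 0.1244.
C = 0.0001667 × 0.1244 = 2.07e-05 kg/m³.

2.07e-05 kg/m³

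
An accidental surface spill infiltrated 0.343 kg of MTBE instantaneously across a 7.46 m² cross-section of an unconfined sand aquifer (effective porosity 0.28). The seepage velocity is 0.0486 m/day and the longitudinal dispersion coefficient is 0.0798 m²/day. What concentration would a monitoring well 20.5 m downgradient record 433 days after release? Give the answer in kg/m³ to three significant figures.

For an instantaneous plane source, C(x,t) = M/(n_e·A·√(4πDt)) · exp(−(x−vt)²/(4Dt)), with n_e·A the pore (flow) area.
Plume center vt = 0.0486 × 433 = 21.0438 m, so the well at 20.5 m is 0.5438 m upgradient of the peak.
√(4πDt) = 20.84 m, giving peak height M/(n_e·A·√(4πDt)) = 0.343/(0.28 × 7.46 × 20.84) = 0.007880 kg/m³.
(x−vt)²/(4Dt) = (-0.5438)²/(4 × 0.0798 × 433) = 0.002140; exp(−0.002140) = 0.9979.
C = 0.007880 × 0.9979 = 0.00786 kg/m³.

0.00786 kg/m³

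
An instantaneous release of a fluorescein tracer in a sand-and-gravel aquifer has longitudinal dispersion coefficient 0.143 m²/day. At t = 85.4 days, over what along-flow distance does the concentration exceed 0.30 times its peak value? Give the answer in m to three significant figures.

The plume is Gaussian with σ = √(2Dt) = √(2 × 0.143 × 85.4) = 4.942 m.
C/C_peak = exp(−Δx²/(2σ²)) = 0.30 ⇒ Δx = σ·√(−2 ln 0.30) = 4.942 × 1.552 = 7.670 m.
Width = 2Δx = 15.3 m.

15.3 m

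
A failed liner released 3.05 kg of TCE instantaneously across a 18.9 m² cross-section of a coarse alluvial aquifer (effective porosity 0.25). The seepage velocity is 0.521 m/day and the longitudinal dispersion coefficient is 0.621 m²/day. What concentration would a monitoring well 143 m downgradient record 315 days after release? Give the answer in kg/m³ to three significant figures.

For an instantaneous plane source, C(x,t) = M/(n_e·A·√(4πDt)) · exp(−(x−vt)²/(4Dt)), with n_e·A the pore (flow) area.
Plume center vt = 0.521 × 315 = 164.115 m, so the well at 143 m is 21.115 m upgradient of the peak.
√(4πDt) = 49.58 m, giving peak height M/(n_e·A·√(4πDt)) = 3.05/(0.25 × 18.9 × 49.58) = 0.01302 kg/m³.
(x−vt)²/(4Dt) = (-21.115)²/(4 × 0.621 × 315) = 0.5698; exp(−0.5698) = 0.5656.
C = 0.01302 × 0.5656 = 0.00736 kg/m³.

0.00736 kg/m³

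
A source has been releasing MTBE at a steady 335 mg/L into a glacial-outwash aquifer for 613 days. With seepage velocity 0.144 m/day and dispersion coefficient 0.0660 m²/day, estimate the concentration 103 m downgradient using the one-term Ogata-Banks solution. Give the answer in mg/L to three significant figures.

17.0 mg/L

For a continuous step input, C/C₀ ≈ ½·erfc((x−vt)/(2√(Dt))).
vt = 0.144 × 613 = 88.272 m and 2√(Dt) = 2√(0.0660 × 613) = 12.72 m.
Argument (x−vt)/(2√(Dt)) = (103 − 88.272)/12.72 = 1.158; ½·erfc(1.158) = 0.05075.
C = 335 × 0.05075 = 17.0 mg/L.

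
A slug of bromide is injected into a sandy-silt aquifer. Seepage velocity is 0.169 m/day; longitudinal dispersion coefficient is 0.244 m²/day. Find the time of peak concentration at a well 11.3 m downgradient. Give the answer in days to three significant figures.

For the 1D instantaneous-source solution, setting ∂C/∂t = 0 at fixed x gives v²t² + 2Dt − x² = 0, so t = (√(D² + v²x²) − D)/v².
√(D² + v²x²) = √(0.244² + 0.169² × 11.3²) = 1.925; v² = 0.028561.
t = (1.925 − 0.244)/0.028561 = 58.9 days (vs. the pure-advection estimate x/v = 66.9 d).

58.9 days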